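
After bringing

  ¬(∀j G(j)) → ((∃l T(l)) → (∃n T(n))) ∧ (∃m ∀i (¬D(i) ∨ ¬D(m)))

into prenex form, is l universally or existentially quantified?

First replace A → B with ¬A ∨ B.
  ¬¬(∀j G(j)) ∨ (¬(∃l T(l)) ∨ (∃n T(n))) ∧ (∃m ∀i (¬D(i) ∨ ¬D(m)))
Push ¬ through the quantifiers and connectives to reach negation normal form:
  (∀j G(j)) ∨ ((∀l ¬T(l)) ∨ (∃n T(n))) ∧ (∃m ∀i (¬D(i) ∨ ¬D(m)))
All bound variables are already distinct, so no renaming is needed.
Finally move all quantifiers to the prefix:
  ∀j ∀l ∃n ∃m ∀i (G(j) ∨ (¬T(l) ∨ T(n)) ∧ (¬D(i) ∨ ¬D(m)))
The quantifier ∃l sits under an odd number of negations (counting the antecedent side of each →), so it flips to ∀l.

universal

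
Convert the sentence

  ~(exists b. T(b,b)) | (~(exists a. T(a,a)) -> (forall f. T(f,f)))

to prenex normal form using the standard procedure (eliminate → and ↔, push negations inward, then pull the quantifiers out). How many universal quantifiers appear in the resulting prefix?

Rewrite implications/biconditionals: A → B as ¬A ∨ B.
  ~(exists b. T(b,b)) | ~~(exists a. T(a,a)) | (forall f. T(f,f))
Drive negations inward (¬∀x A ≡ ∃x ¬A, ¬∃x A ≡ ∀x ¬A, De Morgan for ∧/∨):
  (forall b. ~T(b,b)) | (exists a. T(a,a)) | (forall f. T(f,f))
All bound variables are already distinct, so no renaming is needed.
Extract every quantifier outward, since the variables are now distinct and don't occur free across branches:
  forall b. exists a. forall f. (~T(b,b) | T(a,a) | T(f,f))
The prefix is forall b exists a forall f: 2 universal, 1 existential.

2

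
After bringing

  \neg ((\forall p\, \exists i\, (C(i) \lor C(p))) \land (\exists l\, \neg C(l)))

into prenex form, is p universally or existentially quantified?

Push ¬ through the quantifiers and connectives to reach negation normal form:
  (\exists p\, \forall i\, (\neg C(i) \land \neg C(p))) \lor (\forall l\, C(l))
All bound variables are already distinct, so no renaming is needed.
Pull the quantifiers to the front (each side's bound variable is not free in the other side):
  \exists p\, \forall i\, \forall l\, (\neg C(i) \land \neg C(p) \lor C(l))
The quantifier \forall p sits under an odd number of negations, so it flips to \exists p.

existential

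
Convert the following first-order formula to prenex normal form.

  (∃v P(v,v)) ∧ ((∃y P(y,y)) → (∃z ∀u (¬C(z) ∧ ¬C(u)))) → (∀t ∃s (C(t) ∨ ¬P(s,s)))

Eliminate → and ↔ using ¬ and ∨.
  ¬((∃v P(v,v)) ∧ (¬(∃y P(y,y)) ∨ (∃z ∀u (¬C(z) ∧ ¬C(u))))) ∨ (∀t ∃s (C(t) ∨ ¬P(s,s)))
Move each ¬ inward, flipping quantifiers it crosses:
  (∀v ¬P(v,v)) ∨ (∃y P(y,y)) ∧ (∀z ∃u (C(z) ∨ C(u))) ∨ (∀t ∃s (C(t) ∨ ¬P(s,s)))
Extract every quantifier outward, since the variables are now distinct and don't occur free across branches:
  ∀v ∃y ∀z ∃u ∀t ∃s (¬P(v,v) ∨ P(y,y) ∧ (C(z) ∨ C(u)) ∨ C(t) ∨ ¬P(s,s))

∀v ∃y ∀z ∃u ∀t ∃s (¬P(v,v) ∨ P(y,y) ∧ (C(z) ∨ C(u)) ∨ C(t) ∨ ¬P(s,s))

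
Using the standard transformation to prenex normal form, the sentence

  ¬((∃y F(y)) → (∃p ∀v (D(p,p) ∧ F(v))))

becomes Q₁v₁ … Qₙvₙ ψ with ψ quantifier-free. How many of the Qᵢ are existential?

2

Eliminate → and ↔ using ¬ and ∨.
  ¬(¬(∃y F(y)) ∨ (∃p ∀v (D(p,p) ∧ F(v))))
Move each ¬ inward, flipping quantifiers it crosses:
  (∃y F(y)) ∧ (∀p ∃v (¬D(p,p) ∨ ¬F(v)))
All bound variables are already distinct, so no renaming is needed.
Pull the quantifiers to the front (each side's bound variable is not free in the other side):
  ∃y ∀p ∃v (F(y) ∧ (¬D(p,p) ∨ ¬F(v)))
The prefix is ∃y ∀p ∃v: 1 universal, 2 existential.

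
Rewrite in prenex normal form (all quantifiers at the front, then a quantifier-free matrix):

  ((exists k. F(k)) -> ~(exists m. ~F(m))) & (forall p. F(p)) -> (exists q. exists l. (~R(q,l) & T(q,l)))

First replace A → B with ¬A ∨ B.
  ~((~(exists k. F(k)) | ~(exists m. ~F(m))) & (forall p. F(p))) | (exists q. exists l. (~R(q,l) & T(q,l)))
Move each ¬ inward, flipping quantifiers it crosses:
  (exists k. F(k)) & (exists m. ~F(m)) | (exists p. ~F(p)) | (exists q. exists l. (~R(q,l) & T(q,l)))
Finally move all quantifiers to the prefix:
  exists k. exists m. exists p. exists q. exists l. (F(k) & ~F(m) | ~F(p) | ~R(q,l) & T(q,l))

exists k. exists m. exists p. exists q. exists l. (F(k) & ~F(m) | ~F(p) | ~R(q,l) & T(q,l))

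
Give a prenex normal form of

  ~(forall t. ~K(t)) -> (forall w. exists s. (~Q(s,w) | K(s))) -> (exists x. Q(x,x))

Rewrite implications/biconditionals: A → B as ¬A ∨ B.
  ~~(forall t. ~K(t)) | ~(forall w. exists s. (~Q(s,w) | K(s))) | (exists x. Q(x,x))
Move each ¬ inward, flipping quantifiers it crosses:
  (forall t. ~K(t)) | (exists w. forall s. (Q(s,w) & ~K(s))) | (exists x. Q(x,x))
Pull the quantifiers to the front (each side's bound variable is not free in the other side):
  forall t. exists w. forall s. exists x. (~K(t) | Q(s,w) & ~K(s) | Q(x,x))

forall t. exists w. forall s. exists x. (~K(t) | Q(s,w) & ~K(s) | Q(x,x))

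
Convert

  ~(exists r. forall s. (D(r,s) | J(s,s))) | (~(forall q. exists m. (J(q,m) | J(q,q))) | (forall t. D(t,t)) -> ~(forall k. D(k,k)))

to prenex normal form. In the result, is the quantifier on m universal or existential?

First replace A → B with ¬A ∨ B.
  ~(exists r. forall s. (D(r,s) | J(s,s))) | ~(~(forall q. exists m. (J(q,m) | J(q,q))) | (forall t. D(t,t))) | ~(forall k. D(k,k))
Push ¬ through the quantifiers and connectives to reach negation normal form:
  (forall r. exists s. (~D(r,s) & ~J(s,s))) | (forall q. exists m. (J(q,m) | J(q,q))) & (exists t. ~D(t,t)) | (exists k. ~D(k,k))
All bound variables are already distinct, so no renaming is needed.
Extract every quantifier outward, since the variables are now distinct and don't occur free across branches:
  forall r. exists s. forall q. exists m. exists t. exists k. (~D(r,s) & ~J(s,s) | (J(q,m) | J(q,q)) & ~D(t,t) | ~D(k,k))
The quantifier exists m sits under an even number of negations (counting the antecedent side of each →), so it remains existential.

existential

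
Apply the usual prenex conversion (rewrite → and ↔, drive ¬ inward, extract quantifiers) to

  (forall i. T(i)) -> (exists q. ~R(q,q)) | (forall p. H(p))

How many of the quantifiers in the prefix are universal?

1

Rewrite implications/biconditionals: A → B as ¬A ∨ B.
  ~(forall i. T(i)) | (exists q. ~R(q,q)) | (forall p. H(p))
Push ¬ through the quantifiers and connectives to reach negation normal form:
  (exists i. ~T(i)) | (exists q. ~R(q,q)) | (forall p. H(p))
All bound variables are already distinct, so no renaming is needed.
Extract every quantifier outward, since the variables are now distinct and don't occur free across branches:
  exists i. exists q. forall p. (~T(i) | ~R(q,q) | H(p))
The prefix is exists i exists q forall p: 1 universal, 2 existential.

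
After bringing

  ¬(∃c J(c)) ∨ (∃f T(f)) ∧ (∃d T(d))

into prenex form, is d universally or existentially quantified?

existential

Push ¬ through the quantifiers and connectives to reach negation normal form:
  (∀c ¬J(c)) ∨ (∃f T(f)) ∧ (∃d T(d))
Finally move all quantifiers to the prefix:
  ∀c ∃f ∃d (¬J(c) ∨ T(f) ∧ T(d))
The quantifier ∃d sits under an even number of negations, so it remains existential.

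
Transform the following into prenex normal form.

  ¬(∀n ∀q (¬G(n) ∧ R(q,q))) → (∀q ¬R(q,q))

Rewrite implications/biconditionals: A → B as ¬A ∨ B.
  ¬¬(∀n ∀q (¬G(n) ∧ R(q,q))) ∨ (∀q ¬R(q,q))
Move each ¬ inward, flipping quantifiers it crosses:
  (∀n ∀q (¬G(n) ∧ R(q,q))) ∨ (∀q ¬R(q,q))
Rename bound variables to avoid capture: q↦y.
  (∀n ∀q (¬G(n) ∧ R(q,q))) ∨ (∀y ¬R(y,y))
Pull the quantifiers to the front (each side's bound variable is not free in the other side):
  ∀n ∀q ∀y (¬G(n) ∧ R(q,q) ∨ ¬R(y,y))

∀n ∀q ∀y (¬G(n) ∧ R(q,q) ∨ ¬R(y,y))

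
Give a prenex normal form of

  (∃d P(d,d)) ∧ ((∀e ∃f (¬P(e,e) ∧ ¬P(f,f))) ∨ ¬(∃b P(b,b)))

Move each ¬ inward, flipping quantifiers it crosses:
  (∃d P(d,d)) ∧ ((∀e ∃f (¬P(e,e) ∧ ¬P(f,f))) ∨ (∀b ¬P(b,b)))
All bound variables are already distinct, so no renaming is needed.
Extract every quantifier outward, since the variables are now distinct and don't occur free across branches:
  ∃d ∀e ∃f ∀b (P(d,d) ∧ (¬P(e,e) ∧ ¬P(f,f) ∨ ¬P(b,b)))

∃d ∀e ∃f ∀b (P(d,d) ∧ (¬P(e,e) ∧ ¬P(f,f) ∨ ¬P(b,b)))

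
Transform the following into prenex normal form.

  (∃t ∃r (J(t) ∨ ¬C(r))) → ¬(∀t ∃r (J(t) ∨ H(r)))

Rewrite implications/biconditionals: A → B as ¬A ∨ B.
  ¬(∃t ∃r (J(t) ∨ ¬C(r))) ∨ ¬(∀t ∃r (J(t) ∨ H(r)))
Move each ¬ inward, flipping quantifiers it crosses:
  (∀t ∀r (¬J(t) ∧ C(r))) ∨ (∃t ∀r (¬J(t) ∧ ¬H(r)))
Rename bound variables to avoid capture: t↦s, r↦w1.
  (∀t ∀r (¬J(t) ∧ C(r))) ∨ (∃s ∀w1 (¬J(s) ∧ ¬H(w1)))
Pull the quantifiers to the front (each side's bound variable is not free in the other side):
  ∀t ∀r ∃s ∀w1 (¬J(t) ∧ C(r) ∨ ¬J(s) ∧ ¬H(w1))

∀t ∀r ∃s ∀w1 (¬J(t) ∧ C(r) ∨ ¬J(s) ∧ ¬H(w1))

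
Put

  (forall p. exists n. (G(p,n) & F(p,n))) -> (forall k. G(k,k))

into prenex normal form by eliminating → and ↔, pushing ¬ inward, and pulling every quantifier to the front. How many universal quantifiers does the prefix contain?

2

First replace A → B with ¬A ∨ B.
  ~(forall p. exists n. (G(p,n) & F(p,n))) | (forall k. G(k,k))
Move each ¬ inward, flipping quantifiers it crosses:
  (exists p. forall n. (~G(p,n) | ~F(p,n))) | (forall k. G(k,k))
All bound variables are already distinct, so no renaming is needed.
Pull the quantifiers to the front (each side's bound variable is not free in the other side):
  exists p. forall n. forall k. (~G(p,n) | ~F(p,n) | G(k,k))
The prefix is exists p forall n forall k: 2 universal, 1 existential.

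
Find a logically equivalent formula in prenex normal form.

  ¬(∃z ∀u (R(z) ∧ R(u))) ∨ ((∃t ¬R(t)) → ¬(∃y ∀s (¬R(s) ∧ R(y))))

∀z ∃u ∀t ∀y ∃s (¬R(z) ∨ ¬R(u) ∨ R(t) ∨ R(s) ∨ ¬R(y))

Rewrite implications/biconditionals: A → B as ¬A ∨ B.
  ¬(∃z ∀u (R(z) ∧ R(u))) ∨ ¬(∃t ¬R(t)) ∨ ¬(∃y ∀s (¬R(s) ∧ R(y)))
Push ¬ through the quantifiers and connectives to reach negation normal form:
  (∀z ∃u (¬R(z) ∨ ¬R(u))) ∨ (∀t R(t)) ∨ (∀y ∃s (R(s) ∨ ¬R(y)))
Pull the quantifiers to the front (each side's bound variable is not free in the other side):
  ∀z ∃u ∀t ∀y ∃s (¬R(z) ∨ ¬R(u) ∨ R(t) ∨ R(s) ∨ ¬R(y))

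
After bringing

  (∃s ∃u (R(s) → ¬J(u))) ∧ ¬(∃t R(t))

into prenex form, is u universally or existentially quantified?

existential

First replace A → B with ¬A ∨ B.
  (∃s ∃u (¬R(s) ∨ ¬J(u))) ∧ ¬(∃t R(t))
Move each ¬ inward, flipping quantifiers it crosses:
  (∃s ∃u (¬R(s) ∨ ¬J(u))) ∧ (∀t ¬R(t))
All bound variables are already distinct, so no renaming is needed.
Pull the quantifiers to the front (each side's bound variable is not free in the other side):
  ∃s ∃u ∀t ((¬R(s) ∨ ¬J(u)) ∧ ¬R(t))
The quantifier ∃u sits under an even number of negations (counting the antecedent side of each →), so it remains existential.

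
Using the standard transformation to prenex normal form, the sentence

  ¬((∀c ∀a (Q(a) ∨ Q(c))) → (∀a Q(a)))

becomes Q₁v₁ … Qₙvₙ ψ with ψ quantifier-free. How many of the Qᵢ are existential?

Rewrite implications/biconditionals: A → B as ¬A ∨ B.
  ¬(¬(∀c ∀a (Q(a) ∨ Q(c))) ∨ (∀a Q(a)))
Drive negations inward (¬∀x A ≡ ∃x ¬A, ¬∃x A ≡ ∀x ¬A, De Morgan for ∧/∨):
  (∀c ∀a (Q(a) ∨ Q(c))) ∧ (∃a ¬Q(a))
Rename bound variables to avoid capture: a↦y.
  (∀c ∀a (Q(a) ∨ Q(c))) ∧ (∃y ¬Q(y))
Finally move all quantifiers to the prefix:
  ∀c ∀a ∃y ((Q(a) ∨ Q(c)) ∧ ¬Q(y))
The prefix is ∀c ∀a ∃y: 2 universal, 1 existential.

1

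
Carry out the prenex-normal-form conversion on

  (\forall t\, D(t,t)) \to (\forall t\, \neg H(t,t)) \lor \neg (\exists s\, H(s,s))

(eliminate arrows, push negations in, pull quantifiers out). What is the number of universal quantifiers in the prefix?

Rewrite implications/biconditionals: A → B as ¬A ∨ B.
  \neg (\forall t\, D(t,t)) \lor (\forall t\, \neg H(t,t)) \lor \neg (\exists s\, H(s,s))
Drive negations inward (¬∀x A ≡ ∃x ¬A, ¬∃x A ≡ ∀x ¬A, De Morgan for ∧/∨):
  (\exists t\, \neg D(t,t)) \lor (\forall t\, \neg H(t,t)) \lor (\forall s\, \neg H(s,s))
Standardize variables apart so no two quantifiers bind the same name: t↦u.
  (\exists t\, \neg D(t,t)) \lor (\forall u\, \neg H(u,u)) \lor (\forall s\, \neg H(s,s))
Extract every quantifier outward, since the variables are now distinct and don't occur free across branches:
  \exists t\, \forall u\, \forall s\, (\neg D(t,t) \lor \neg H(u,u) \lor \neg H(s,s))
The prefix is \exists t \forall u \forall s: 2 universal, 1 existential.

2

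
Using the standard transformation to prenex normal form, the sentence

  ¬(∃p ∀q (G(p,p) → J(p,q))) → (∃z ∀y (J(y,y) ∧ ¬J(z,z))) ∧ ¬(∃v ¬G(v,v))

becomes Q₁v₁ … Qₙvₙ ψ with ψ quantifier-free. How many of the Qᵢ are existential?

Rewrite implications/biconditionals: A → B as ¬A ∨ B.
  ¬¬(∃p ∀q (¬G(p,p) ∨ J(p,q))) ∨ (∃z ∀y (J(y,y) ∧ ¬J(z,z))) ∧ ¬(∃v ¬G(v,v))
Move each ¬ inward, flipping quantifiers it crosses:
  (∃p ∀q (¬G(p,p) ∨ J(p,q))) ∨ (∃z ∀y (J(y,y) ∧ ¬J(z,z))) ∧ (∀v G(v,v))
Finally move all quantifiers to the prefix:
  ∃p ∀q ∃z ∀y ∀v (¬G(p,p) ∨ J(p,q) ∨ J(y,y) ∧ ¬J(z,z) ∧ G(v,v))
The prefix is ∃p ∀q ∃z ∀y ∀v: 3 universal, 2 existential.

2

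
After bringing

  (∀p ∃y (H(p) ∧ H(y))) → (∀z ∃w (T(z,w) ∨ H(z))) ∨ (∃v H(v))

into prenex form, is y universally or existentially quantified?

Eliminate → and ↔ using ¬ and ∨.
  ¬(∀p ∃y (H(p) ∧ H(y))) ∨ (∀z ∃w (T(z,w) ∨ H(z))) ∨ (∃v H(v))
Move each ¬ inward, flipping quantifiers it crosses:
  (∃p ∀y (¬H(p) ∨ ¬H(y))) ∨ (∀z ∃w (T(z,w) ∨ H(z))) ∨ (∃v H(v))
Finally move all quantifiers to the prefix:
  ∃p ∀y ∀z ∃w ∃v (¬H(p) ∨ ¬H(y) ∨ T(z,w) ∨ H(z) ∨ H(v))
The quantifier ∃y sits under an odd number of negations (counting the antecedent side of each →), so it flips to ∀y.

universal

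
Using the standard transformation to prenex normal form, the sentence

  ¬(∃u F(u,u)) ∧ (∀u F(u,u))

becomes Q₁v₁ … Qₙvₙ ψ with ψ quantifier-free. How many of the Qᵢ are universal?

2

Push ¬ through the quantifiers and connectives to reach negation normal form:
  (∀u ¬F(u,u)) ∧ (∀u F(u,u))
Give each quantifier a distinct variable: u↦w.
  (∀u ¬F(u,u)) ∧ (∀w F(w,w))
Finally move all quantifiers to the prefix:
  ∀u ∀w (¬F(u,u) ∧ F(w,w))
The prefix is ∀u ∀w: 2 universal, 0 existential.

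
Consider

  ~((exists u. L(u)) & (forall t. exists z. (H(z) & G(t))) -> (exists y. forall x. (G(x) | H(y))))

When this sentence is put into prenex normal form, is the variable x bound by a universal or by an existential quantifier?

Rewrite implications/biconditionals: A → B as ¬A ∨ B.
  ~(~((exists u. L(u)) & (forall t. exists z. (H(z) & G(t)))) | (exists y. forall x. (G(x) | H(y))))
Push ¬ through the quantifiers and connectives to reach negation normal form:
  (exists u. L(u)) & (forall t. exists z. (H(z) & G(t))) & (forall y. exists x. (~G(x) & ~H(y)))
All bound variables are already distinct, so no renaming is needed.
Finally move all quantifiers to the prefix:
  exists u. forall t. exists z. forall y. exists x. (L(u) & H(z) & G(t) & ~G(x) & ~H(y))
The quantifier forall x sits under an odd number of negations (counting the antecedent side of each →), so it flips to exists x.

existential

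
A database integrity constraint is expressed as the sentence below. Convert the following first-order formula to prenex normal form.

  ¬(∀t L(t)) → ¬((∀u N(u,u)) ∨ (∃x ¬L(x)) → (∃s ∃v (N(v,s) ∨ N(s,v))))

Rewrite implications/biconditionals: A → B as ¬A ∨ B.
  ¬¬(∀t L(t)) ∨ ¬(¬((∀u N(u,u)) ∨ (∃x ¬L(x))) ∨ (∃s ∃v (N(v,s) ∨ N(s,v))))
Push ¬ through the quantifiers and connectives to reach negation normal form:
  (∀t L(t)) ∨ ((∀u N(u,u)) ∨ (∃x ¬L(x))) ∧ (∀s ∀v (¬N(v,s) ∧ ¬N(s,v)))
Extract every quantifier outward, since the variables are now distinct and don't occur free across branches:
  ∀t ∀u ∃x ∀s ∀v (L(t) ∨ (N(u,u) ∨ ¬L(x)) ∧ ¬N(v,s) ∧ ¬N(s,v))

∀t ∀u ∃x ∀s ∀v (L(t) ∨ (N(u,u) ∨ ¬L(x)) ∧ ¬N(v,s) ∧ ¬N(s,v))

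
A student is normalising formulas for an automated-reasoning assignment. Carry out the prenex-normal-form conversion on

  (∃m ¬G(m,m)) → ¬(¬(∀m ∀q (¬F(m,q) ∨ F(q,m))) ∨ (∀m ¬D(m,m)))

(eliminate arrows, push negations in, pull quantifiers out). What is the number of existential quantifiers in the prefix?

1

First replace A → B with ¬A ∨ B.
  ¬(∃m ¬G(m,m)) ∨ ¬(¬(∀m ∀q (¬F(m,q) ∨ F(q,m))) ∨ (∀m ¬D(m,m)))
Move each ¬ inward, flipping quantifiers it crosses:
  (∀m G(m,m)) ∨ (∀m ∀q (¬F(m,q) ∨ F(q,m))) ∧ (∃m D(m,m))
Standardize variables apart so no two quantifiers bind the same name: m↦v1, m↦u.
  (∀m G(m,m)) ∨ (∀v1 ∀q (¬F(v1,q) ∨ F(q,v1))) ∧ (∃u D(u,u))
Extract every quantifier outward, since the variables are now distinct and don't occur free across branches:
  ∀m ∀v1 ∀q ∃u (G(m,m) ∨ (¬F(v1,q) ∨ F(q,v1)) ∧ D(u,u))
The prefix is ∀m ∀v1 ∀q ∃u: 3 universal, 1 existential.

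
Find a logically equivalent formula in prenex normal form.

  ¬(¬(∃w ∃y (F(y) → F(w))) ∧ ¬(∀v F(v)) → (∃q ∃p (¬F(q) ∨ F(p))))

First replace A → B with ¬A ∨ B.
  ¬(¬(¬(∃w ∃y (¬F(y) ∨ F(w))) ∧ ¬(∀v F(v))) ∨ (∃q ∃p (¬F(q) ∨ F(p))))
Push ¬ through the quantifiers and connectives to reach negation normal form:
  (∀w ∀y (F(y) ∧ ¬F(w))) ∧ (∃v ¬F(v)) ∧ (∀q ∀p (F(q) ∧ ¬F(p)))
All bound variables are already distinct, so no renaming is needed.
Extract every quantifier outward, since the variables are now distinct and don't occur free across branches:
  ∀w ∀y ∃v ∀q ∀p (F(y) ∧ ¬F(w) ∧ ¬F(v) ∧ F(q) ∧ ¬F(p))

∀w ∀y ∃v ∀q ∀p (F(y) ∧ ¬F(w) ∧ ¬F(v) ∧ F(q) ∧ ¬F(p))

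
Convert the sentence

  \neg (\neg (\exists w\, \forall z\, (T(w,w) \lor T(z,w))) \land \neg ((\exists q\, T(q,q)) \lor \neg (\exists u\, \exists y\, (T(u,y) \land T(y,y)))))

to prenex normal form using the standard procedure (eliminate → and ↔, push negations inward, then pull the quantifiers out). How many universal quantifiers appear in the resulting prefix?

Move each ¬ inward, flipping quantifiers it crosses:
  (\exists w\, \forall z\, (T(w,w) \lor T(z,w))) \lor (\exists q\, T(q,q)) \lor (\forall u\, \forall y\, (\neg T(u,y) \lor \neg T(y,y)))
All bound variables are already distinct, so no renaming is needed.
Extract every quantifier outward, since the variables are now distinct and don't occur free across branches:
  \exists w\, \forall z\, \exists q\, \forall u\, \forall y\, (T(w,w) \lor T(z,w) \lor T(q,q) \lor \neg T(u,y) \lor \neg T(y,y))
The prefix is \exists w \forall z \exists q \forall u \forall y: 3 universal, 2 existential.

3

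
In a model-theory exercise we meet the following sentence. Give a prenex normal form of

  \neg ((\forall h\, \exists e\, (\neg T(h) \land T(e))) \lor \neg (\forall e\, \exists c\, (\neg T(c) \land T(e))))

\exists h\, \forall e\, \forall v\, \exists c\, ((T(h) \lor \neg T(e)) \land \neg T(c) \land T(v))

Move each ¬ inward, flipping quantifiers it crosses:
  (\exists h\, \forall e\, (T(h) \lor \neg T(e))) \land (\forall e\, \exists c\, (\neg T(c) \land T(e)))
Give each quantifier a distinct variable: e↦v.
  (\exists h\, \forall e\, (T(h) \lor \neg T(e))) \land (\forall v\, \exists c\, (\neg T(c) \land T(v)))
Pull the quantifiers to the front (each side's bound variable is not free in the other side):
  \exists h\, \forall e\, \forall v\, \exists c\, ((T(h) \lor \neg T(e)) \land \neg T(c) \land T(v))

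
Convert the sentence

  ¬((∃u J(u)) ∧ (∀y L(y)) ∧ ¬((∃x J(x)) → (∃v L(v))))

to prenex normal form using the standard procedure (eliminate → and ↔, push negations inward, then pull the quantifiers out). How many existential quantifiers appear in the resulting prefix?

First replace A → B with ¬A ∨ B.
  ¬((∃u J(u)) ∧ (∀y L(y)) ∧ ¬(¬(∃x J(x)) ∨ (∃v L(v))))
Move each ¬ inward, flipping quantifiers it crosses:
  (∀u ¬J(u)) ∨ (∃y ¬L(y)) ∨ (∀x ¬J(x)) ∨ (∃v L(v))
All bound variables are already distinct, so no renaming is needed.
Finally move all quantifiers to the prefix:
  ∀u ∃y ∀x ∃v (¬J(u) ∨ ¬L(y) ∨ ¬J(x) ∨ L(v))
The prefix is ∀u ∃y ∀x ∃v: 2 universal, 2 existential.

2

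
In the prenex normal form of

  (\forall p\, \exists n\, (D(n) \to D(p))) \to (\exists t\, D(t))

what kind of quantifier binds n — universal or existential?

universal

Rewrite implications/biconditionals: A → B as ¬A ∨ B.
  \neg (\forall p\, \exists n\, (\neg D(n) \lor D(p))) \lor (\exists t\, D(t))
Push ¬ through the quantifiers and connectives to reach negation normal form:
  (\exists p\, \forall n\, (D(n) \land \neg D(p))) \lor (\exists t\, D(t))
All bound variables are already distinct, so no renaming is needed.
Extract every quantifier outward, since the variables are now distinct and don't occur free across branches:
  \exists p\, \forall n\, \exists t\, (D(n) \land \neg D(p) \lor D(t))
The quantifier \exists n sits under an odd number of negations (counting the antecedent side of each →), so it flips to \forall n.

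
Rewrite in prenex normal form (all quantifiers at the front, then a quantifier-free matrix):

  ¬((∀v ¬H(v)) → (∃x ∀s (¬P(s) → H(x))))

Rewrite implications/biconditionals: A → B as ¬A ∨ B.
  ¬(¬(∀v ¬H(v)) ∨ (∃x ∀s (¬¬P(s) ∨ H(x))))
Drive negations inward (¬∀x A ≡ ∃x ¬A, ¬∃x A ≡ ∀x ¬A, De Morgan for ∧/∨):
  (∀v ¬H(v)) ∧ (∀x ∃s (¬P(s) ∧ ¬H(x)))
Extract every quantifier outward, since the variables are now distinct and don't occur free across branches:
  ∀v ∀x ∃s (¬H(v) ∧ ¬P(s) ∧ ¬H(x))

∀v ∀x ∃s (¬H(v) ∧ ¬P(s) ∧ ¬H(x))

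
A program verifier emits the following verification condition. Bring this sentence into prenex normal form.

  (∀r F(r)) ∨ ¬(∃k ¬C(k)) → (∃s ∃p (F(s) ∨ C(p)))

Rewrite implications/biconditionals: A → B as ¬A ∨ B.
  ¬((∀r F(r)) ∨ ¬(∃k ¬C(k))) ∨ (∃s ∃p (F(s) ∨ C(p)))
Drive negations inward (¬∀x A ≡ ∃x ¬A, ¬∃x A ≡ ∀x ¬A, De Morgan for ∧/∨):
  (∃r ¬F(r)) ∧ (∃k ¬C(k)) ∨ (∃s ∃p (F(s) ∨ C(p)))
Extract every quantifier outward, since the variables are now distinct and don't occur free across branches:
  ∃r ∃k ∃s ∃p (¬F(r) ∧ ¬C(k) ∨ F(s) ∨ C(p))

∃r ∃k ∃s ∃p (¬F(r) ∧ ¬C(k) ∨ F(s) ∨ C(p))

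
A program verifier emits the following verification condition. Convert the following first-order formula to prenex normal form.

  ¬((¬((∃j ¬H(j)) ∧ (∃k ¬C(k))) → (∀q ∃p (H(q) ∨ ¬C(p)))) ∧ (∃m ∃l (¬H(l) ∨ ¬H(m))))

∀j ∀k ∃q ∀p ∀m ∀l ((H(j) ∨ C(k)) ∧ ¬H(q) ∧ C(p) ∨ H(l) ∧ H(m))

Eliminate → and ↔ using ¬ and ∨.
  ¬((¬¬((∃j ¬H(j)) ∧ (∃k ¬C(k))) ∨ (∀q ∃p (H(q) ∨ ¬C(p)))) ∧ (∃m ∃l (¬H(l) ∨ ¬H(m))))
Move each ¬ inward, flipping quantifiers it crosses:
  ((∀j H(j)) ∨ (∀k C(k))) ∧ (∃q ∀p (¬H(q) ∧ C(p))) ∨ (∀m ∀l (H(l) ∧ H(m)))
Pull the quantifiers to the front (each side's bound variable is not free in the other side):
  ∀j ∀k ∃q ∀p ∀m ∀l ((H(j) ∨ C(k)) ∧ ¬H(q) ∧ C(p) ∨ H(l) ∧ H(m))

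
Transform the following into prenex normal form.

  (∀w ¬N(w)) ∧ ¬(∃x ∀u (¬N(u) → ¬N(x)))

First replace A → B with ¬A ∨ B.
  (∀w ¬N(w)) ∧ ¬(∃x ∀u (¬¬N(u) ∨ ¬N(x)))
Move each ¬ inward, flipping quantifiers it crosses:
  (∀w ¬N(w)) ∧ (∀x ∃u (¬N(u) ∧ N(x)))
Pull the quantifiers to the front (each side's bound variable is not free in the other side):
  ∀w ∀x ∃u (¬N(w) ∧ ¬N(u) ∧ N(x))

∀w ∀x ∃u (¬N(w) ∧ ¬N(u) ∧ N(x))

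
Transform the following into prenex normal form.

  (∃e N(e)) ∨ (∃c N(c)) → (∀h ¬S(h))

Rewrite implications/biconditionals: A → B as ¬A ∨ B.
  ¬((∃e N(e)) ∨ (∃c N(c))) ∨ (∀h ¬S(h))
Push ¬ through the quantifiers and connectives to reach negation normal form:
  (∀e ¬N(e)) ∧ (∀c ¬N(c)) ∨ (∀h ¬S(h))
All bound variables are already distinct, so no renaming is needed.
Pull the quantifiers to the front (each side's bound variable is not free in the other side):
  ∀e ∀c ∀h (¬N(e) ∧ ¬N(c) ∨ ¬S(h))

∀e ∀c ∀h (¬N(e) ∧ ¬N(c) ∨ ¬S(h))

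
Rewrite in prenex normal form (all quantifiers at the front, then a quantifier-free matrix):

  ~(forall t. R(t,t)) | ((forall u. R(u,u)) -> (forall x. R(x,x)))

exists t. exists u. forall x. (~R(t,t) | ~R(u,u) | R(x,x))

First replace A → B with ¬A ∨ B.
  ~(forall t. R(t,t)) | ~(forall u. R(u,u)) | (forall x. R(x,x))
Push ¬ through the quantifiers and connectives to reach negation normal form:
  (exists t. ~R(t,t)) | (exists u. ~R(u,u)) | (forall x. R(x,x))
All bound variables are already distinct, so no renaming is needed.
Pull the quantifiers to the front (each side's bound variable is not free in the other side):
  exists t. exists u. forall x. (~R(t,t) | ~R(u,u) | R(x,x))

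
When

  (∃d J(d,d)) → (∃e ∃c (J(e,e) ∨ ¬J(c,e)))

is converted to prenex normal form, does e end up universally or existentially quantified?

Eliminate → and ↔ using ¬ and ∨.
  ¬(∃d J(d,d)) ∨ (∃e ∃c (J(e,e) ∨ ¬J(c,e)))
Drive negations inward (¬∀x A ≡ ∃x ¬A, ¬∃x A ≡ ∀x ¬A, De Morgan for ∧/∨):
  (∀d ¬J(d,d)) ∨ (∃e ∃c (J(e,e) ∨ ¬J(c,e)))
All bound variables are already distinct, so no renaming is needed.
Finally move all quantifiers to the prefix:
  ∀d ∃e ∃c (¬J(d,d) ∨ J(e,e) ∨ ¬J(c,e))
The quantifier ∃e sits under an even number of negations (counting the antecedent side of each →), so it remains existential.

existential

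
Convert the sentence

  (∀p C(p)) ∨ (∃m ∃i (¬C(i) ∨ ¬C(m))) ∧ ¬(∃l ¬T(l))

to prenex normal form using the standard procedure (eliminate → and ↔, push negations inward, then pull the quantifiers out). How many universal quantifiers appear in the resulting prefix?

2

Drive negations inward (¬∀x A ≡ ∃x ¬A, ¬∃x A ≡ ∀x ¬A, De Morgan for ∧/∨):
  (∀p C(p)) ∨ (∃m ∃i (¬C(i) ∨ ¬C(m))) ∧ (∀l T(l))
All bound variables are already distinct, so no renaming is needed.
Pull the quantifiers to the front (each side's bound variable is not free in the other side):
  ∀p ∃m ∃i ∀l (C(p) ∨ (¬C(i) ∨ ¬C(m)) ∧ T(l))
The prefix is ∀p ∃m ∃i ∀l: 2 universal, 2 existential.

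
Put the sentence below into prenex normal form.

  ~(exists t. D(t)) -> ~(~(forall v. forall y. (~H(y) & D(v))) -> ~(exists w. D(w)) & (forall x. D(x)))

exists t. exists v. exists y. exists w. exists x. (D(t) | (H(y) | ~D(v)) & (D(w) | ~D(x)))

Eliminate → and ↔ using ¬ and ∨.
  ~~(exists t. D(t)) | ~(~~(forall v. forall y. (~H(y) & D(v))) | ~(exists w. D(w)) & (forall x. D(x)))
Drive negations inward (¬∀x A ≡ ∃x ¬A, ¬∃x A ≡ ∀x ¬A, De Morgan for ∧/∨):
  (exists t. D(t)) | (exists v. exists y. (H(y) | ~D(v))) & ((exists w. D(w)) | (exists x. ~D(x)))
All bound variables are already distinct, so no renaming is needed.
Extract every quantifier outward, since the variables are now distinct and don't occur free across branches:
  exists t. exists v. exists y. exists w. exists x. (D(t) | (H(y) | ~D(v)) & (D(w) | ~D(x)))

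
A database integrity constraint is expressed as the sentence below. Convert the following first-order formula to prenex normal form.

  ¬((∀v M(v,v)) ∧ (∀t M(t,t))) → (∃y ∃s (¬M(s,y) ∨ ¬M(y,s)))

∀v ∀t ∃y ∃s (M(v,v) ∧ M(t,t) ∨ ¬M(s,y) ∨ ¬M(y,s))

Eliminate → and ↔ using ¬ and ∨.
  ¬¬((∀v M(v,v)) ∧ (∀t M(t,t))) ∨ (∃y ∃s (¬M(s,y) ∨ ¬M(y,s)))
Move each ¬ inward, flipping quantifiers it crosses:
  (∀v M(v,v)) ∧ (∀t M(t,t)) ∨ (∃y ∃s (¬M(s,y) ∨ ¬M(y,s)))
All bound variables are already distinct, so no renaming is needed.
Finally move all quantifiers to the prefix:
  ∀v ∀t ∃y ∃s (M(v,v) ∧ M(t,t) ∨ ¬M(s,y) ∨ ¬M(y,s))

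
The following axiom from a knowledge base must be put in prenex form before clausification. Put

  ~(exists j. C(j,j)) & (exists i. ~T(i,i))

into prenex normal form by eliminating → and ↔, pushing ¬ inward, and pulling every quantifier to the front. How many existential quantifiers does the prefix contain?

1

Move each ¬ inward, flipping quantifiers it crosses:
  (forall j. ~C(j,j)) & (exists i. ~T(i,i))
All bound variables are already distinct, so no renaming is needed.
Pull the quantifiers to the front (each side's bound variable is not free in the other side):
  forall j. exists i. (~C(j,j) & ~T(i,i))
The prefix is forall j exists i: 1 universal, 1 existential.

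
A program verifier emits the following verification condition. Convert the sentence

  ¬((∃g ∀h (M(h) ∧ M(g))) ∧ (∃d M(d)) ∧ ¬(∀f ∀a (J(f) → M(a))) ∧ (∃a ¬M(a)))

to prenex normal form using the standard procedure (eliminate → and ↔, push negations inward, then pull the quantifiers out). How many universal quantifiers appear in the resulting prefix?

5

First replace A → B with ¬A ∨ B.
  ¬((∃g ∀h (M(h) ∧ M(g))) ∧ (∃d M(d)) ∧ ¬(∀f ∀a (¬J(f) ∨ M(a))) ∧ (∃a ¬M(a)))
Push ¬ through the quantifiers and connectives to reach negation normal form:
  (∀g ∃h (¬M(h) ∨ ¬M(g))) ∨ (∀d ¬M(d)) ∨ (∀f ∀a (¬J(f) ∨ M(a))) ∨ (∀a M(a))
Rename bound variables to avoid capture: a↦c.
  (∀g ∃h (¬M(h) ∨ ¬M(g))) ∨ (∀d ¬M(d)) ∨ (∀f ∀a (¬J(f) ∨ M(a))) ∨ (∀c M(c))
Pull the quantifiers to the front (each side's bound variable is not free in the other side):
  ∀g ∃h ∀d ∀f ∀a ∀c (¬M(h) ∨ ¬M(g) ∨ ¬M(d) ∨ ¬J(f) ∨ M(a) ∨ M(c))
The prefix is ∀g ∃h ∀d ∀f ∀a ∀c: 5 universal, 1 existential.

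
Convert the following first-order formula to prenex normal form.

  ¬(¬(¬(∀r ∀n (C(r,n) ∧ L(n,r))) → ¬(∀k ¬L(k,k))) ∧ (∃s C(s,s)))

∀r ∀n ∃k ∀s (C(r,n) ∧ L(n,r) ∨ L(k,k) ∨ ¬C(s,s))

Rewrite implications/biconditionals: A → B as ¬A ∨ B.
  ¬(¬(¬¬(∀r ∀n (C(r,n) ∧ L(n,r))) ∨ ¬(∀k ¬L(k,k))) ∧ (∃s C(s,s)))
Move each ¬ inward, flipping quantifiers it crosses:
  (∀r ∀n (C(r,n) ∧ L(n,r))) ∨ (∃k L(k,k)) ∨ (∀s ¬C(s,s))
Extract every quantifier outward, since the variables are now distinct and don't occur free across branches:
  ∀r ∀n ∃k ∀s (C(r,n) ∧ L(n,r) ∨ L(k,k) ∨ ¬C(s,s))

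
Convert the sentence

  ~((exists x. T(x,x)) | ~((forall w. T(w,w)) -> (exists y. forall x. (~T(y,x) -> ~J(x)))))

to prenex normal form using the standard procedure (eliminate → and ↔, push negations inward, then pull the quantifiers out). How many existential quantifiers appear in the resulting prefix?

Rewrite implications/biconditionals: A → B as ¬A ∨ B.
  ~((exists x. T(x,x)) | ~(~(forall w. T(w,w)) | (exists y. forall x. (~~T(y,x) | ~J(x)))))
Push ¬ through the quantifiers and connectives to reach negation normal form:
  (forall x. ~T(x,x)) & ((exists w. ~T(w,w)) | (exists y. forall x. (T(y,x) | ~J(x))))
Give each quantifier a distinct variable: x↦p.
  (forall x. ~T(x,x)) & ((exists w. ~T(w,w)) | (exists y. forall p. (T(y,p) | ~J(p))))
Pull the quantifiers to the front (each side's bound variable is not free in the other side):
  forall x. exists w. exists y. forall p. (~T(x,x) & (~T(w,w) | T(y,p) | ~J(p)))
The prefix is forall x exists w exists y forall p: 2 universal, 2 existential.

2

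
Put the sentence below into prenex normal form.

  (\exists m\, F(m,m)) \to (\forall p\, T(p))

\forall m\, \forall p\, (\neg F(m,m) \lor T(p))

Eliminate → and ↔ using ¬ and ∨.
  \neg (\exists m\, F(m,m)) \lor (\forall p\, T(p))
Move each ¬ inward, flipping quantifiers it crosses:
  (\forall m\, \neg F(m,m)) \lor (\forall p\, T(p))
All bound variables are already distinct, so no renaming is needed.
Extract every quantifier outward, since the variables are now distinct and don't occur free across branches:
  \forall m\, \forall p\, (\neg F(m,m) \lor T(p))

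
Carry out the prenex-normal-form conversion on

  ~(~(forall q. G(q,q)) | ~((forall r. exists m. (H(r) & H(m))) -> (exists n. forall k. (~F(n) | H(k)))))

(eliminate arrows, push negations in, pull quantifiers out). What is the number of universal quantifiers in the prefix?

Eliminate → and ↔ using ¬ and ∨.
  ~(~(forall q. G(q,q)) | ~(~(forall r. exists m. (H(r) & H(m))) | (exists n. forall k. (~F(n) | H(k)))))
Push ¬ through the quantifiers and connectives to reach negation normal form:
  (forall q. G(q,q)) & ((exists r. forall m. (~H(r) | ~H(m))) | (exists n. forall k. (~F(n) | H(k))))
All bound variables are already distinct, so no renaming is needed.
Extract every quantifier outward, since the variables are now distinct and don't occur free across branches:
  forall q. exists r. forall m. exists n. forall k. (G(q,q) & (~H(r) | ~H(m) | ~F(n) | H(k)))
The prefix is forall q exists r forall m exists n forall k: 3 universal, 2 existential.

3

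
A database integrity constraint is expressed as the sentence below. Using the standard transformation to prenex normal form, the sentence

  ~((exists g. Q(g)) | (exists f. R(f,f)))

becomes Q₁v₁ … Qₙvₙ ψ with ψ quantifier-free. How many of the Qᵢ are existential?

0

Drive negations inward (¬∀x A ≡ ∃x ¬A, ¬∃x A ≡ ∀x ¬A, De Morgan for ∧/∨):
  (forall g. ~Q(g)) & (forall f. ~R(f,f))
All bound variables are already distinct, so no renaming is needed.
Pull the quantifiers to the front (each side's bound variable is not free in the other side):
  forall g. forall f. (~Q(g) & ~R(f,f))
The prefix is forall g forall f: 2 universal, 0 existential.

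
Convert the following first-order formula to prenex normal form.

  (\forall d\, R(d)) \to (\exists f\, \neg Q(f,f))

\exists d\, \exists f\, (\neg R(d) \lor \neg Q(f,f))

Eliminate → and ↔ using ¬ and ∨.
  \neg (\forall d\, R(d)) \lor (\exists f\, \neg Q(f,f))
Move each ¬ inward, flipping quantifiers it crosses:
  (\exists d\, \neg R(d)) \lor (\exists f\, \neg Q(f,f))
Pull the quantifiers to the front (each side's bound variable is not free in the other side):
  \exists d\, \exists f\, (\neg R(d) \lor \neg Q(f,f))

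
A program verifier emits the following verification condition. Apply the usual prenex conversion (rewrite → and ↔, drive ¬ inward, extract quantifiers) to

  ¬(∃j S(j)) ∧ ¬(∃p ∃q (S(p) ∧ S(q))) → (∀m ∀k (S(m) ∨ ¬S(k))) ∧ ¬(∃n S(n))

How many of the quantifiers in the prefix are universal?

3

Eliminate → and ↔ using ¬ and ∨.
  ¬(¬(∃j S(j)) ∧ ¬(∃p ∃q (S(p) ∧ S(q)))) ∨ (∀m ∀k (S(m) ∨ ¬S(k))) ∧ ¬(∃n S(n))
Push ¬ through the quantifiers and connectives to reach negation normal form:
  (∃j S(j)) ∨ (∃p ∃q (S(p) ∧ S(q))) ∨ (∀m ∀k (S(m) ∨ ¬S(k))) ∧ (∀n ¬S(n))
All bound variables are already distinct, so no renaming is needed.
Pull the quantifiers to the front (each side's bound variable is not free in the other side):
  ∃j ∃p ∃q ∀m ∀k ∀n (S(j) ∨ S(p) ∧ S(q) ∨ (S(m) ∨ ¬S(k)) ∧ ¬S(n))
The prefix is ∃j ∃p ∃q ∀m ∀k ∀n: 3 universal, 3 existential.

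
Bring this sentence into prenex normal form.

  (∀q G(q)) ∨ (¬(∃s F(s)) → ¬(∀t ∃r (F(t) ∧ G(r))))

First replace A → B with ¬A ∨ B.
  (∀q G(q)) ∨ ¬¬(∃s F(s)) ∨ ¬(∀t ∃r (F(t) ∧ G(r)))
Push ¬ through the quantifiers and connectives to reach negation normal form:
  (∀q G(q)) ∨ (∃s F(s)) ∨ (∃t ∀r (¬F(t) ∨ ¬G(r)))
All bound variables are already distinct, so no renaming is needed.
Pull the quantifiers to the front (each side's bound variable is not free in the other side):
  ∀q ∃s ∃t ∀r (G(q) ∨ F(s) ∨ ¬F(t) ∨ ¬G(r))

∀q ∃s ∃t ∀r (G(q) ∨ F(s) ∨ ¬F(t) ∨ ¬G(r))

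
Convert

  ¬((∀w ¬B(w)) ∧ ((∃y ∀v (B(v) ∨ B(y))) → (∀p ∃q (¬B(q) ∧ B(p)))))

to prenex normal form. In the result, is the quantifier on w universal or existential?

existential

First replace A → B with ¬A ∨ B.
  ¬((∀w ¬B(w)) ∧ (¬(∃y ∀v (B(v) ∨ B(y))) ∨ (∀p ∃q (¬B(q) ∧ B(p)))))
Drive negations inward (¬∀x A ≡ ∃x ¬A, ¬∃x A ≡ ∀x ¬A, De Morgan for ∧/∨):
  (∃w B(w)) ∨ (∃y ∀v (B(v) ∨ B(y))) ∧ (∃p ∀q (B(q) ∨ ¬B(p)))
Extract every quantifier outward, since the variables are now distinct and don't occur free across branches:
  ∃w ∃y ∀v ∃p ∀q (B(w) ∨ (B(v) ∨ B(y)) ∧ (B(q) ∨ ¬B(p)))
The quantifier ∀w sits under an odd number of negations (counting the antecedent side of each →), so it flips to ∃w.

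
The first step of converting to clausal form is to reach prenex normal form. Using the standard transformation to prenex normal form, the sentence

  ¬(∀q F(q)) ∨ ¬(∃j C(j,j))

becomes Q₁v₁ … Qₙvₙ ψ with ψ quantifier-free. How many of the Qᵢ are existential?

1

Move each ¬ inward, flipping quantifiers it crosses:
  (∃q ¬F(q)) ∨ (∀j ¬C(j,j))
All bound variables are already distinct, so no renaming is needed.
Finally move all quantifiers to the prefix:
  ∃q ∀j (¬F(q) ∨ ¬C(j,j))
The prefix is ∃q ∀j: 1 universal, 1 existential.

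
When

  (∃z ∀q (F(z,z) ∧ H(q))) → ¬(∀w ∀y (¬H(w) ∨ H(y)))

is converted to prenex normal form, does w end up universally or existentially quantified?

Eliminate → and ↔ using ¬ and ∨.
  ¬(∃z ∀q (F(z,z) ∧ H(q))) ∨ ¬(∀w ∀y (¬H(w) ∨ H(y)))
Drive negations inward (¬∀x A ≡ ∃x ¬A, ¬∃x A ≡ ∀x ¬A, De Morgan for ∧/∨):
  (∀z ∃q (¬F(z,z) ∨ ¬H(q))) ∨ (∃w ∃y (H(w) ∧ ¬H(y)))
Extract every quantifier outward, since the variables are now distinct and don't occur free across branches:
  ∀z ∃q ∃w ∃y (¬F(z,z) ∨ ¬H(q) ∨ H(w) ∧ ¬H(y))
The quantifier ∀w sits under an odd number of negations (counting the antecedent side of each →), so it flips to ∃w.

existential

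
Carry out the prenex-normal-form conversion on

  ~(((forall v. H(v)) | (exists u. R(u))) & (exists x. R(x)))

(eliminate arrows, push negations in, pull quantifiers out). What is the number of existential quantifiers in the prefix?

1

Drive negations inward (¬∀x A ≡ ∃x ¬A, ¬∃x A ≡ ∀x ¬A, De Morgan for ∧/∨):
  (exists v. ~H(v)) & (forall u. ~R(u)) | (forall x. ~R(x))
All bound variables are already distinct, so no renaming is needed.
Extract every quantifier outward, since the variables are now distinct and don't occur free across branches:
  exists v. forall u. forall x. (~H(v) & ~R(u) | ~R(x))
The prefix is exists v forall u forall x: 2 universal, 1 existential.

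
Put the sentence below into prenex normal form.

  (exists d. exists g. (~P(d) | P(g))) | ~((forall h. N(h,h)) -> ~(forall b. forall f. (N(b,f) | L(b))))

Eliminate → and ↔ using ¬ and ∨.
  (exists d. exists g. (~P(d) | P(g))) | ~(~(forall h. N(h,h)) | ~(forall b. forall f. (N(b,f) | L(b))))
Drive negations inward (¬∀x A ≡ ∃x ¬A, ¬∃x A ≡ ∀x ¬A, De Morgan for ∧/∨):
  (exists d. exists g. (~P(d) | P(g))) | (forall h. N(h,h)) & (forall b. forall f. (N(b,f) | L(b)))
Extract every quantifier outward, since the variables are now distinct and don't occur free across branches:
  exists d. exists g. forall h. forall b. forall f. (~P(d) | P(g) | N(h,h) & (N(b,f) | L(b)))

exists d. exists g. forall h. forall b. forall f. (~P(d) | P(g) | N(h,h) & (N(b,f) | L(b)))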